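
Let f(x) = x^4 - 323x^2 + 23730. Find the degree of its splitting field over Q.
[K : Q] = 4

Solving the quadratic in x^2: x^2 = (323 ± √(323^2 - 4·23730))/2 = (323 ± √9409)/2 = (323 ± 97)/2, giving x^2 = 210 or x^2 = 113. So f(x) = (x^2 - 210)(x^2 - 113) and the roots of f are ±√210, ±√113. Hence the splitting field is K = Q(√210, √113). Since 210 and 113 are distinct squarefree integers > 1, their product 23730 is not a perfect square, so √113 ∉ Q(√210). By the tower law [K:Q] = [Q(√210,√113):Q(√210)] · [Q(√210):Q] = 2 · 2 = 4.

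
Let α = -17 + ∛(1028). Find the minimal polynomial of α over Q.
m_α(x) = x^3 + 51x^2 + 867x + 3885

Set β = α + 17 = ∛(1028), so β^3 = 1028. Then (α + 17)^3 - 1028 = 0, i.e. α is a root of g(x) = (x + 17)^3 - 1028 = x^3 + 51x^2 + 867x + 3885. Since g(x) = h(x + 17) where h(x) = x^3 - 1028, and h is irreducible over Q (because 1028 is not a perfect cube, so h has no rational root, and a monic cubic with no rational root is irreducible), g is also irreducible (irreducibility is preserved under the substitution x → x + 17). Hence m_α(x) = x^3 + 51x^2 + 867x + 3885.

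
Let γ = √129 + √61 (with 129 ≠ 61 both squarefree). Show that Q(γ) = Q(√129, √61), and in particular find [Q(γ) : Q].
[Q(γ) : Q] = 4 (equivalently, Q(γ) = Q(√129, √61))

Obviously Q(γ) ⊆ Q(√129, √61), and [Q(√129, √61):Q] = 4 (since 129, 61 are distinct squarefree integers > 1 with 7869 not a perfect square). To show equality we compute the minimal polynomial of γ. From γ = √129 + √61: γ^2 = 129 + 2√(7869) + 61 = 190 + 2√(7869), so γ^2 - 190 = 2√(7869); squaring, (γ^2 - 190)^2 = 4·7869, i.e. γ^4 - 380γ^2 + 36100 - 31476 = 0, i.e. γ^4 - 380γ^2 + 4624 = 0. So γ is a root of x^4 - 380x^2 + 4624. This polynomial is irreducible over Q: it has no rational root (each ±√129 ± √61 is irrational), and any factorization into two quadratics over Q would force √(7869) ∈ Q (pairing opposite roots) or √129, √61 ∈ Q (other pairings), all impossible. Hence [Q(γ):Q] = 4 = [Q(√129, √61):Q], so Q(γ) = Q(√129, √61).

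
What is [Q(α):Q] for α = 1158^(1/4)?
[Q(α):Q] = 4

α is a root of x^4 - 1158. By Eisenstein's criterion at the prime p = 2 (which divides the constant term 1158 but p^2 = 4 does not, since 1158 is squarefree), x^4 - 1158 is irreducible over Q. Hence [Q(α):Q] = 4.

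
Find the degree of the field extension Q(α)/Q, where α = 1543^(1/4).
[Q(α):Q] = 4

α is a root of x^4 - 1543. By Eisenstein's criterion at the prime p = 1543 (which divides the constant term 1543 but p^2 = 2380849 does not, since 1543 is squarefree), x^4 - 1543 is irreducible over Q. Hence [Q(α):Q] = 4.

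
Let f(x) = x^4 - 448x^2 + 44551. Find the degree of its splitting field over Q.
[K : Q] = 4

Solving the quadratic in x^2: x^2 = (448 ± √(448^2 - 4·44551))/2 = (448 ± √22500)/2 = (448 ± 150)/2, giving x^2 = 149 or x^2 = 299. So f(x) = (x^2 - 149)(x^2 - 299) and the roots of f are ±√149, ±√299. Hence the splitting field is K = Q(√149, √299). Since 149 and 299 are distinct squarefree integers > 1, their product 44551 is not a perfect square, so √299 ∉ Q(√149). By the tower law [K:Q] = [Q(√149,√299):Q(√149)] · [Q(√149):Q] = 2 · 2 = 4.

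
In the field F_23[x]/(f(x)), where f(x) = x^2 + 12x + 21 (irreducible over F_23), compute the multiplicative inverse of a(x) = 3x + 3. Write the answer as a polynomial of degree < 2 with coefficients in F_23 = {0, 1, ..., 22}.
a(x)^(-1) ≡ 13x + 5 (mod f(x))

Since f is irreducible over F_23, F_23[x]/(f) is a field and a(x) ≠ 0 has an inverse. Apply the extended Euclidean algorithm to f(x) and a(x) in F_23[x]: f(x) = (8x + 19)·a(x) + (10). The last nonzero remainder is the constant 10 = gcd(f, a) in F_23. Back-substituting through the division chain expresses 10 = s(x)·a(x) + t(x)·f(x) with s(x) ≡ 15x + 4 (mod f), so (15x + 4)·a(x) ≡ 10 (mod f). Multiplying by 10^(-1) ≡ 7 in F_23 gives a(x)^(-1) ≡ 7·(15x + 4) ≡ 13x + 5 (mod f). Check: (3x + 3)·(13x + 5) = 16x^2 + 8x + 15 ≡ 1 (mod x^2 + 12x + 21).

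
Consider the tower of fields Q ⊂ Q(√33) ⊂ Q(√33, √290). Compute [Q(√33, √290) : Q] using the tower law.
[Q(√33, √290) : Q] = 4

[Q(√33):Q] = 2 (min poly x^2 - 33, irreducible since 33 is squarefree > 1). For the top step, suppose √290 ∈ Q(√33), say √290 = c + d√33 with c, d ∈ Q. Squaring: 290 = c^2 + 33d^2 + 2cd√33. Since √33 ∉ Q this forces 2cd = 0. If d = 0 then √290 = c ∈ Q, contradicting 290 squarefree > 1. If c = 0 then 290 = 33d^2, so 33·290 = (33d)^2 is a perfect square in Q — but 33·290 = 9570 is not a perfect square (since 33 and 290 are distinct squarefree integers). Contradiction. Hence √290 ∉ Q(√33), so x^2 - 290 stays irreducible over Q(√33) and [Q(√33, √290) : Q(√33)] = 2. By the tower law, [Q(√33, √290) : Q] = 2 · 2 = 4.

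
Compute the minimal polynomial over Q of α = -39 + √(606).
m_α(x) = x^2 + 78x + 915

From α + 39 = √(606), squaring gives (α + 39)^2 = 606, i.e. α^2 + 78α + 1521 = 606, so α^2 + 78α + 915 = 0. The discriminant of x^2 + 78x + 915 is (78)^2 - 4·(915) = 6084 - 3660 = 2424, and 4·(606) is not a perfect square in Q since 606 is squarefree and ≠ 1. Hence x^2 + 78x + 915 is irreducible over Q and is the minimal polynomial of α.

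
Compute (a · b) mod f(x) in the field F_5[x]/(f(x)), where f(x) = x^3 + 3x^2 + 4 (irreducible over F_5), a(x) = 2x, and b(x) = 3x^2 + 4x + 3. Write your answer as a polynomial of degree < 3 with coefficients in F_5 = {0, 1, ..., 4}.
a · b ≡ x + 1 (mod f(x))

Multiply in F_5[x]: a(x)·b(x) = (2x)·(3x^2 + 4x + 3) = x^3 + 3x^2 + x. This has degree ≥ 3, so divide by f(x) over F_5: x^3 + 3x^2 + x = (1)·(x^3 + 3x^2 + 4) + (x + 1). Hence a·b ≡ x + 1 (mod f). (F_5[x]/(f) is a field with 5^3 = 125 elements since f is irreducible of degree 3.)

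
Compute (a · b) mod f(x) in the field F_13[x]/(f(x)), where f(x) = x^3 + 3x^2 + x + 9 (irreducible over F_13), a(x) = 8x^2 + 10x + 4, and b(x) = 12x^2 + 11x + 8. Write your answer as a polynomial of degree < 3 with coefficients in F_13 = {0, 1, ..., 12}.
a · b ≡ 2x^2 + 3x + 11 (mod f(x))

Multiply in F_13[x]: a(x)·b(x) = (8x^2 + 10x + 4)·(12x^2 + 11x + 8) = 5x^4 + x^2 + 7x + 6. This has degree ≥ 3, so divide by f(x) over F_13: 5x^4 + x^2 + 7x + 6 = (5x + 11)·(x^3 + 3x^2 + x + 9) + (2x^2 + 3x + 11). Hence a·b ≡ 2x^2 + 3x + 11 (mod f). (F_13[x]/(f) is a field with 13^3 = 2197 elements since f is irreducible of degree 3.)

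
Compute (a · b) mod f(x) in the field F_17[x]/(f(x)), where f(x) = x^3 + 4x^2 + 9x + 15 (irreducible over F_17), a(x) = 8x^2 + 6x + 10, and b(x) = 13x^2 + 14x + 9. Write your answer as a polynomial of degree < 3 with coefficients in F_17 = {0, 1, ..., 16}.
a · b ≡ 16x^2 + 5x + 12 (mod f(x))

Multiply in F_17[x]: a(x)·b(x) = (8x^2 + 6x + 10)·(13x^2 + 14x + 9) = 2x^4 + 3x^3 + 14x^2 + 7x + 5. This has degree ≥ 3, so divide by f(x) over F_17: 2x^4 + 3x^3 + 14x^2 + 7x + 5 = (2x + 12)·(x^3 + 4x^2 + 9x + 15) + (16x^2 + 5x + 12). Hence a·b ≡ 16x^2 + 5x + 12 (mod f). (F_17[x]/(f) is a field with 17^3 = 4913 elements since f is irreducible of degree 3.)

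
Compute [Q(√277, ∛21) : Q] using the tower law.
[Q(√277, ∛21) : Q] = 6

Let L = Q(√277, ∛21). Since Q(√277) ⊂ L and [Q(√277):Q] = 2, the tower law gives 2 | [L:Q]. Likewise Q(∛21) ⊂ L with [Q(∛21):Q] = 3 (because 21 is not a perfect cube), so 3 | [L:Q]. As gcd(2,3) = 1, [L:Q] is divisible by 6. Conversely L is generated over Q by √277 and ∛21, so [L:Q] ≤ 2·3 = 6. Therefore [Q(√277, ∛21) : Q] = 6.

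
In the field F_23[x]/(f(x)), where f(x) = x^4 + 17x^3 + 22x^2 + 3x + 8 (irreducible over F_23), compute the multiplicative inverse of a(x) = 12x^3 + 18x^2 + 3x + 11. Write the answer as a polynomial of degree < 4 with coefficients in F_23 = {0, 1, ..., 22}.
a(x)^(-1) ≡ 2x^3 + 15x^2 + 21x + 7 (mod f(x))

Since f is irreducible over F_23, F_23[x]/(f) is a field and a(x) ≠ 0 has an inverse. Apply the extended Euclidean algorithm to f(x) and a(x) in F_23[x]: f(x) = (2x + 8)·a(x) + (10x^2 + 3x + 12);  a(x) = (15x + 18)·(10x^2 + 3x + 12) + (22x + 2);  (10x^2 + 3x + 12) = (13x)·(22x + 2) + (12). The last nonzero remainder is the constant 12 = gcd(f, a) in F_23. Back-substituting through the division chain expresses 12 = s(x)·a(x) + t(x)·f(x) with s(x) ≡ x^3 + 19x^2 + 22x + 15 (mod f), so (x^3 + 19x^2 + 22x + 15)·a(x) ≡ 12 (mod f). Multiplying by 12^(-1) ≡ 2 in F_23 gives a(x)^(-1) ≡ 2·(x^3 + 19x^2 + 22x + 15) ≡ 2x^3 + 15x^2 + 21x + 7 (mod f). Check: (12x^3 + 18x^2 + 3x + 11)·(2x^3 + 15x^2 + 21x + 7) = x^6 + 9x^5 + 22x^4 + 9x^2 + 22x + 8 ≡ 1 (mod x^4 + 17x^3 + 22x^2 + 3x + 8).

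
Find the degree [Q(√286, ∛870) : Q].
[Q(√286, ∛870) : Q] = 6

Let L = Q(√286, ∛870). Since Q(√286) ⊂ L and [Q(√286):Q] = 2, the tower law gives 2 | [L:Q]. Likewise Q(∛870) ⊂ L with [Q(∛870):Q] = 3 (because 870 is not a perfect cube), so 3 | [L:Q]. As gcd(2,3) = 1, [L:Q] is divisible by 6. Conversely L is generated over Q by √286 and ∛870, so [L:Q] ≤ 2·3 = 6. Therefore [Q(√286, ∛870) : Q] = 6.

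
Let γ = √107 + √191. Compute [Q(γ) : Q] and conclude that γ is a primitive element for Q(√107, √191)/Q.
[Q(γ) : Q] = 4 (equivalently, Q(γ) = Q(√107, √191))

Obviously Q(γ) ⊆ Q(√107, √191), and [Q(√107, √191):Q] = 4 (since 107, 191 are distinct squarefree integers > 1 with 20437 not a perfect square). To show equality we compute the minimal polynomial of γ. From γ = √107 + √191: γ^2 = 107 + 2√(20437) + 191 = 298 + 2√(20437), so γ^2 - 298 = 2√(20437); squaring, (γ^2 - 298)^2 = 4·20437, i.e. γ^4 - 596γ^2 + 88804 - 81748 = 0, i.e. γ^4 - 596γ^2 + 7056 = 0. So γ is a root of x^4 - 596x^2 + 7056. This polynomial is irreducible over Q: it has no rational root (each ±√107 ± √191 is irrational), and any factorization into two quadratics over Q would force √(20437) ∈ Q (pairing opposite roots) or √107, √191 ∈ Q (other pairings), all impossible. Hence [Q(γ):Q] = 4 = [Q(√107, √191):Q], so Q(γ) = Q(√107, √191).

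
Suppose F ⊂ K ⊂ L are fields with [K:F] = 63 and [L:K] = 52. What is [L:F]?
[L:F] = 3276

The tower law says that for any tower of field extensions F ⊂ K ⊂ L with finite degrees, [L:F] = [L:K] · [K:F]. Here this gives [L:F] = 52 · 63 = 3276.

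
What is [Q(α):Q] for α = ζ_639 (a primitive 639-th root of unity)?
[Q(α):Q] = 420

The minimal polynomial of ζ_639 over Q is the 639-th cyclotomic polynomial Φ_639(x), which is irreducible over Q and has degree φ(639) = 420. Hence [Q(α):Q] = φ(639) = 420.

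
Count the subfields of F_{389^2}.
F_{389^2} has 2 subfields

The subfields of F_{p^n} are exactly the fields F_{p^d} for d | n (each is the fixed field of the unique index-d subgroup of Gal(F_{p^n}/F_p) ≅ Z/nZ). The divisors of n = 2 are {1, 2}, giving 2 subfields: F_{389^1}, F_{389^2}.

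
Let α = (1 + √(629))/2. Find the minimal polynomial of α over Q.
m_α(x) = x^2 - x - 157

From 2α - 1 = √(629), squaring gives (2α - 1)^2 = 629, i.e. 4α^2 - 4α + 1 = 629, so α^2 - α + (1 - 629)/4 = 0. Since 629 ≡ 1 (mod 4), (1 - 629)/4 = -157 ∈ Z. The polynomial x^2 - x - 157 has discriminant 1 - 4·(-157) = 629, which is not a perfect square in Q (d = 629 is squarefree and ≠ 1), so x^2 - x - 157 is irreducible over Q. It is the minimal polynomial of α.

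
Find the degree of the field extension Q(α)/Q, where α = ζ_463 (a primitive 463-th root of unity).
[Q(α):Q] = 462

The minimal polynomial of ζ_463 over Q is the 463-th cyclotomic polynomial Φ_463(x), which is irreducible over Q and has degree φ(463) = 462. Hence [Q(α):Q] = φ(463) = 462.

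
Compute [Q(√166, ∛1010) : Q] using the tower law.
[Q(√166, ∛1010) : Q] = 6

Let L = Q(√166, ∛1010). Since Q(√166) ⊂ L and [Q(√166):Q] = 2, the tower law gives 2 | [L:Q]. Likewise Q(∛1010) ⊂ L with [Q(∛1010):Q] = 3 (because 1010 is not a perfect cube), so 3 | [L:Q]. As gcd(2,3) = 1, [L:Q] is divisible by 6. Conversely L is generated over Q by √166 and ∛1010, so [L:Q] ≤ 2·3 = 6. Therefore [Q(√166, ∛1010) : Q] = 6.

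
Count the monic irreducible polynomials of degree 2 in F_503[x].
There are 126253 monic irreducible polynomials of degree 2 over F_503

Each element of F_{503^2} that lies in no proper subfield is a root of exactly one monic irreducible of degree 2 over F_503, and each such polynomial has 2 distinct roots in F_{503^2}. By Möbius inversion the count is N_503(2) = (1/2) Σ_{d|2} μ(2/d) · 503^d = (1/2)(μ(2)·503^1 + μ(1)·503^2) = 252506/2 = 126253.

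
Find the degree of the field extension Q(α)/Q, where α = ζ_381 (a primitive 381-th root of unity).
[Q(α):Q] = 252

The minimal polynomial of ζ_381 over Q is the 381-th cyclotomic polynomial Φ_381(x), which is irreducible over Q and has degree φ(381) = 252. Hence [Q(α):Q] = φ(381) = 252.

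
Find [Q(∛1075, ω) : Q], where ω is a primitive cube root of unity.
[Q(∛1075, ω) : Q] = 6

[Q(∛1075):Q] = 3 (min poly x^3 - 1075, irreducible since 1075 is not a perfect cube). [Q(ω):Q] = 2 (min poly x^2 + x + 1). Since Q(∛1075) ⊂ R and ω ∉ R, we have ω ∉ Q(∛1075), so x^2 + x + 1 remains irreducible over Q(∛1075) and [Q(∛1075, ω) : Q(∛1075)] = 2. By the tower law, [Q(∛1075, ω) : Q] = 3 · 2 = 6. (In fact Q(∛1075, ω) is the splitting field of x^3 - 1075 over Q.)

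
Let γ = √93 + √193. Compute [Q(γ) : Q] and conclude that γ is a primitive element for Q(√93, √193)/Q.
[Q(γ) : Q] = 4 (equivalently, Q(γ) = Q(√93, √193))

Obviously Q(γ) ⊆ Q(√93, √193), and [Q(√93, √193):Q] = 4 (since 93, 193 are distinct squarefree integers > 1 with 17949 not a perfect square). To show equality we compute the minimal polynomial of γ. From γ = √93 + √193: γ^2 = 93 + 2√(17949) + 193 = 286 + 2√(17949), so γ^2 - 286 = 2√(17949); squaring, (γ^2 - 286)^2 = 4·17949, i.e. γ^4 - 572γ^2 + 81796 - 71796 = 0, i.e. γ^4 - 572γ^2 + 10000 = 0. So γ is a root of x^4 - 572x^2 + 10000. This polynomial is irreducible over Q: it has no rational root (each ±√93 ± √193 is irrational), and any factorization into two quadratics over Q would force √(17949) ∈ Q (pairing opposite roots) or √93, √193 ∈ Q (other pairings), all impossible. Hence [Q(γ):Q] = 4 = [Q(√93, √193):Q], so Q(γ) = Q(√93, √193).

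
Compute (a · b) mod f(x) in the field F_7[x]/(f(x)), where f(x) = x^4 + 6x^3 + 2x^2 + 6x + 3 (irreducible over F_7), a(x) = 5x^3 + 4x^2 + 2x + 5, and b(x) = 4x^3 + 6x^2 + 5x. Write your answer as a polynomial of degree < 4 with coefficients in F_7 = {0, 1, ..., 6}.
a · b ≡ 2x^3 + 6x^2 + x + 3 (mod f(x))

Multiply in F_7[x]: a(x)·b(x) = (5x^3 + 4x^2 + 2x + 5)·(4x^3 + 6x^2 + 5x) = 6x^6 + 4x^5 + x^4 + 3x^3 + 5x^2 + 4x. This has degree ≥ 4, so divide by f(x) over F_7: 6x^6 + 4x^5 + x^4 + 3x^3 + 5x^2 + 4x = (6x^2 + 3x + 6)·(x^4 + 6x^3 + 2x^2 + 6x + 3) + (2x^3 + 6x^2 + x + 3). Hence a·b ≡ 2x^3 + 6x^2 + x + 3 (mod f). (F_7[x]/(f) is a field with 7^4 = 2401 elements since f is irreducible of degree 4.)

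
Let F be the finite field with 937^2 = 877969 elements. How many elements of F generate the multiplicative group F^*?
There are φ(877968) = 228096 primitive elements

F_q^* is cyclic of order q - 1 = 877968. A cyclic group of order m has exactly φ(m) generators. Here m = 877968 = 2^4 · 3^2 · 7 · 13 · 67, so the number of primitive elements is φ(877968) = 228096.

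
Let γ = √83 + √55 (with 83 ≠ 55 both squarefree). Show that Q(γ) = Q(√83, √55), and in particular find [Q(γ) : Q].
[Q(γ) : Q] = 4 (equivalently, Q(γ) = Q(√83, √55))

Obviously Q(γ) ⊆ Q(√83, √55), and [Q(√83, √55):Q] = 4 (since 83, 55 are distinct squarefree integers > 1 with 4565 not a perfect square). To show equality we compute the minimal polynomial of γ. From γ = √83 + √55: γ^2 = 83 + 2√(4565) + 55 = 138 + 2√(4565), so γ^2 - 138 = 2√(4565); squaring, (γ^2 - 138)^2 = 4·4565, i.e. γ^4 - 276γ^2 + 19044 - 18260 = 0, i.e. γ^4 - 276γ^2 + 784 = 0. So γ is a root of x^4 - 276x^2 + 784. This polynomial is irreducible over Q: it has no rational root (each ±√83 ± √55 is irrational), and any factorization into two quadratics over Q would force √(4565) ∈ Q (pairing opposite roots) or √83, √55 ∈ Q (other pairings), all impossible. Hence [Q(γ):Q] = 4 = [Q(√83, √55):Q], so Q(γ) = Q(√83, √55).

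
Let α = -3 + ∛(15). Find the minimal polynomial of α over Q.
m_α(x) = x^3 + 9x^2 + 27x + 12

Set β = α + 3 = ∛(15), so β^3 = 15. Then (α + 3)^3 - 15 = 0, i.e. α is a root of g(x) = (x + 3)^3 - 15 = x^3 + 9x^2 + 27x + 12. Since g(x) = h(x + 3) where h(x) = x^3 - 15, and h is irreducible over Q (because 15 is not a perfect cube, so h has no rational root, and a monic cubic with no rational root is irreducible), g is also irreducible (irreducibility is preserved under the substitution x → x + 3). Hence m_α(x) = x^3 + 9x^2 + 27x + 12.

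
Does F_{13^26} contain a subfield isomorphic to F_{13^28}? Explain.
No: F_{13^28} is not a subfield of F_{13^26}

F_{p^m} embeds in F_{p^n} iff m | n. Here 28 ∤ 26 (since 26 = 0·28 + 26 with remainder 26 ≠ 0), so F_{13^28} is not a subfield of F_{13^26}. Equivalently: if it were, the tower law would give 28 = [F_{13^28}:F_13] dividing [F_{13^26}:F_13] = 26, contradiction.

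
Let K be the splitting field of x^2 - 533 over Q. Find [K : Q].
[K : Q] = 2

f(x) = x^2 - 533 factors as (x - √533)(x + √533). The splitting field is K = Q(√533). Since 533 is squarefree and > 1, it is not a perfect square, so x^2 - 533 is irreducible over Q and [Q(√533) : Q] = 2. Hence [K : Q] = 2.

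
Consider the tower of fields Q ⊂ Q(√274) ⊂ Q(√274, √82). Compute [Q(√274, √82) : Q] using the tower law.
[Q(√274, √82) : Q] = 4

[Q(√274):Q] = 2 (min poly x^2 - 274, irreducible since 274 is squarefree > 1). For the top step, suppose √82 ∈ Q(√274), say √82 = c + d√274 with c, d ∈ Q. Squaring: 82 = c^2 + 274d^2 + 2cd√274. Since √274 ∉ Q this forces 2cd = 0. If d = 0 then √82 = c ∈ Q, contradicting 82 squarefree > 1. If c = 0 then 82 = 274d^2, so 274·82 = (274d)^2 is a perfect square in Q — but 274·82 = 22468 is not a perfect square (since 274 and 82 are distinct squarefree integers). Contradiction. Hence √82 ∉ Q(√274), so x^2 - 82 stays irreducible over Q(√274) and [Q(√274, √82) : Q(√274)] = 2. By the tower law, [Q(√274, √82) : Q] = 2 · 2 = 4.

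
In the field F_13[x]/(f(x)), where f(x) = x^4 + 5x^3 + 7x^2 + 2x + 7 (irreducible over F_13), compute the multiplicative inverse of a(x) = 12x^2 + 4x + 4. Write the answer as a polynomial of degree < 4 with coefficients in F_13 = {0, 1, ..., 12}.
a(x)^(-1) ≡ 2x^3 + 10x^2 + 9x + 11 (mod f(x))

Since f is irreducible over F_13, F_13[x]/(f) is a field and a(x) ≠ 0 has an inverse. Apply the extended Euclidean algorithm to f(x) and a(x) in F_13[x]: f(x) = (12x^2 + 4x + 5)·a(x) + (5x);  a(x) = (5x + 6)·(5x) + (4). The last nonzero remainder is the constant 4 = gcd(f, a) in F_13. Back-substituting through the division chain expresses 4 = s(x)·a(x) + t(x)·f(x) with s(x) ≡ 8x^3 + x^2 + 10x + 5 (mod f), so (8x^3 + x^2 + 10x + 5)·a(x) ≡ 4 (mod f). Multiplying by 4^(-1) ≡ 10 in F_13 gives a(x)^(-1) ≡ 10·(8x^3 + x^2 + 10x + 5) ≡ 2x^3 + 10x^2 + 9x + 11 (mod f). Check: (12x^2 + 4x + 4)·(2x^3 + 10x^2 + 9x + 11) = 11x^5 + 11x^4 + 2x + 5 ≡ 1 (mod x^4 + 5x^3 + 7x^2 + 2x + 7).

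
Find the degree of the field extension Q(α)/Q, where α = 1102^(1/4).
[Q(α):Q] = 4

α is a root of x^4 - 1102. By Eisenstein's criterion at the prime p = 2 (which divides the constant term 1102 but p^2 = 4 does not, since 1102 is squarefree), x^4 - 1102 is irreducible over Q. Hence [Q(α):Q] = 4.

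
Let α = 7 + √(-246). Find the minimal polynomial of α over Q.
m_α(x) = x^2 - 14x + 295

From α - 7 = √(-246), squaring gives (α - 7)^2 = -246, i.e. α^2 - 14α + 49 = -246, so α^2 - 14α + 295 = 0. The discriminant of x^2 - 14x + 295 is (-14)^2 - 4·(295) = 196 - 1180 = -984, and 4·(-246) is not a perfect square in Q since -246 is squarefree and ≠ 1. Hence x^2 - 14x + 295 is irreducible over Q and is the minimal polynomial of α.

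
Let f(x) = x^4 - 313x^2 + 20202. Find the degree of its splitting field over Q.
[K : Q] = 4

Solving the quadratic in x^2: x^2 = (313 ± √(313^2 - 4·20202))/2 = (313 ± √17161)/2 = (313 ± 131)/2, giving x^2 = 222 or x^2 = 91. So f(x) = (x^2 - 222)(x^2 - 91) and the roots of f are ±√222, ±√91. Hence the splitting field is K = Q(√222, √91). Since 222 and 91 are distinct squarefree integers > 1, their product 20202 is not a perfect square, so √91 ∉ Q(√222). By the tower law [K:Q] = [Q(√222,√91):Q(√222)] · [Q(√222):Q] = 2 · 2 = 4.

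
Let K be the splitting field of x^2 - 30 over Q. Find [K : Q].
[K : Q] = 2

f(x) = x^2 - 30 factors as (x - √30)(x + √30). The splitting field is K = Q(√30). Since 30 is squarefree and > 1, it is not a perfect square, so x^2 - 30 is irreducible over Q and [Q(√30) : Q] = 2. Hence [K : Q] = 2.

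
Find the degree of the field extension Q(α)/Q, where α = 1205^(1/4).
[Q(α):Q] = 4

α is a root of x^4 - 1205. By Eisenstein's criterion at the prime p = 5 (which divides the constant term 1205 but p^2 = 25 does not, since 1205 is squarefree), x^4 - 1205 is irreducible over Q. Hence [Q(α):Q] = 4.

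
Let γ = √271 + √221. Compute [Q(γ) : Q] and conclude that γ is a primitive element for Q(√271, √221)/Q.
[Q(γ) : Q] = 4 (equivalently, Q(γ) = Q(√271, √221))

Obviously Q(γ) ⊆ Q(√271, √221), and [Q(√271, √221):Q] = 4 (since 271, 221 are distinct squarefree integers > 1 with 59891 not a perfect square). To show equality we compute the minimal polynomial of γ. From γ = √271 + √221: γ^2 = 271 + 2√(59891) + 221 = 492 + 2√(59891), so γ^2 - 492 = 2√(59891); squaring, (γ^2 - 492)^2 = 4·59891, i.e. γ^4 - 984γ^2 + 242064 - 239564 = 0, i.e. γ^4 - 984γ^2 + 2500 = 0. So γ is a root of x^4 - 984x^2 + 2500. This polynomial is irreducible over Q: it has no rational root (each ±√271 ± √221 is irrational), and any factorization into two quadratics over Q would force √(59891) ∈ Q (pairing opposite roots) or √271, √221 ∈ Q (other pairings), all impossible. Hence [Q(γ):Q] = 4 = [Q(√271, √221):Q], so Q(γ) = Q(√271, √221).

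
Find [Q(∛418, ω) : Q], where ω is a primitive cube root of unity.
[Q(∛418, ω) : Q] = 6

[Q(∛418):Q] = 3 (min poly x^3 - 418, irreducible since 418 is not a perfect cube). [Q(ω):Q] = 2 (min poly x^2 + x + 1). Since Q(∛418) ⊂ R and ω ∉ R, we have ω ∉ Q(∛418), so x^2 + x + 1 remains irreducible over Q(∛418) and [Q(∛418, ω) : Q(∛418)] = 2. By the tower law, [Q(∛418, ω) : Q] = 3 · 2 = 6. (In fact Q(∛418, ω) is the splitting field of x^3 - 418 over Q.)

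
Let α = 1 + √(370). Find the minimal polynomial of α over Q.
m_α(x) = x^2 - 2x - 369

From α - 1 = √(370), squaring gives (α - 1)^2 = 370, i.e. α^2 - 2α + 1 = 370, so α^2 - 2α - 369 = 0. The discriminant of x^2 - 2x - 369 is (-2)^2 - 4·(-369) = 4 + 1476 = 1480, and 4·(370) is not a perfect square in Q since 370 is squarefree and ≠ 1. Hence x^2 - 2x - 369 is irreducible over Q and is the minimal polynomial of α.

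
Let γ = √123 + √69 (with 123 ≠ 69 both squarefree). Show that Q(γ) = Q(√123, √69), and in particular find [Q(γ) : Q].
[Q(γ) : Q] = 4 (equivalently, Q(γ) = Q(√123, √69))

Obviously Q(γ) ⊆ Q(√123, √69), and [Q(√123, √69):Q] = 4 (since 123, 69 are distinct squarefree integers > 1 with 8487 not a perfect square). To show equality we compute the minimal polynomial of γ. From γ = √123 + √69: γ^2 = 123 + 2√(8487) + 69 = 192 + 2√(8487), so γ^2 - 192 = 2√(8487); squaring, (γ^2 - 192)^2 = 4·8487, i.e. γ^4 - 384γ^2 + 36864 - 33948 = 0, i.e. γ^4 - 384γ^2 + 2916 = 0. So γ is a root of x^4 - 384x^2 + 2916. This polynomial is irreducible over Q: it has no rational root (each ±√123 ± √69 is irrational), and any factorization into two quadratics over Q would force √(8487) ∈ Q (pairing opposite roots) or √123, √69 ∈ Q (other pairings), all impossible. Hence [Q(γ):Q] = 4 = [Q(√123, √69):Q], so Q(γ) = Q(√123, √69).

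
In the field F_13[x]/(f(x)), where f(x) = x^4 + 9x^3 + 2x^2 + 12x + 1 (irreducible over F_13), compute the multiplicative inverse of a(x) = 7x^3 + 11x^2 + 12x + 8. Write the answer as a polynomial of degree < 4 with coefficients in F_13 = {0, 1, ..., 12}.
a(x)^(-1) ≡ 4x^3 + 11x^2 + 4x + 1 (mod f(x))

Since f is irreducible over F_13, F_13[x]/(f) is a field and a(x) ≠ 0 has an inverse. Apply the extended Euclidean algorithm to f(x) and a(x) in F_13[x]: f(x) = (2x)·a(x) + (4x^2 + 9x + 1);  a(x) = (5x + 11)·(4x^2 + 9x + 1) + (12x + 10);  (4x^2 + 9x + 1) = (9x + 3)·(12x + 10) + (10). The last nonzero remainder is the constant 10 = gcd(f, a) in F_13. Back-substituting through the division chain expresses 10 = s(x)·a(x) + t(x)·f(x) with s(x) ≡ x^3 + 6x^2 + x + 10 (mod f), so (x^3 + 6x^2 + x + 10)·a(x) ≡ 10 (mod f). Multiplying by 10^(-1) ≡ 4 in F_13 gives a(x)^(-1) ≡ 4·(x^3 + 6x^2 + x + 10) ≡ 4x^3 + 11x^2 + 4x + 1 (mod f). Check: (7x^3 + 11x^2 + 12x + 8)·(4x^3 + 11x^2 + 4x + 1) = 2x^6 + 4x^5 + 2x^4 + 7x^3 + 4x^2 + 5x + 8 ≡ 1 (mod x^4 + 9x^3 + 2x^2 + 12x + 1).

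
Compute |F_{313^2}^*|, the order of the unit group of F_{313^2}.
|F_{313^2}^*| = 97968

F_{313^2} has 313^2 = 97969 elements; its multiplicative group consists of all nonzero elements, so |F_{313^2}^*| = 97969 - 1 = 97968. (It is cyclic since any finite subgroup of the multiplicative group of a field is cyclic.)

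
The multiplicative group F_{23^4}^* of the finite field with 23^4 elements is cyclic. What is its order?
|F_{23^4}^*| = 279840

F_{23^4} has 23^4 = 279841 elements; its multiplicative group consists of all nonzero elements, so |F_{23^4}^*| = 279841 - 1 = 279840. (It is cyclic since any finite subgroup of the multiplicative group of a field is cyclic.)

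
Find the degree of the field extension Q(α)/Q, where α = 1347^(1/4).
[Q(α):Q] = 4

α is a root of x^4 - 1347. By Eisenstein's criterion at the prime p = 3 (which divides the constant term 1347 but p^2 = 9 does not, since 1347 is squarefree), x^4 - 1347 is irreducible over Q. Hence [Q(α):Q] = 4.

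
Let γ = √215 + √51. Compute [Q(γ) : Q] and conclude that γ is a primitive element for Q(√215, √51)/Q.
[Q(γ) : Q] = 4 (equivalently, Q(γ) = Q(√215, √51))

Obviously Q(γ) ⊆ Q(√215, √51), and [Q(√215, √51):Q] = 4 (since 215, 51 are distinct squarefree integers > 1 with 10965 not a perfect square). To show equality we compute the minimal polynomial of γ. From γ = √215 + √51: γ^2 = 215 + 2√(10965) + 51 = 266 + 2√(10965), so γ^2 - 266 = 2√(10965); squaring, (γ^2 - 266)^2 = 4·10965, i.e. γ^4 - 532γ^2 + 70756 - 43860 = 0, i.e. γ^4 - 532γ^2 + 26896 = 0. So γ is a root of x^4 - 532x^2 + 26896. This polynomial is irreducible over Q: it has no rational root (each ±√215 ± √51 is irrational), and any factorization into two quadratics over Q would force √(10965) ∈ Q (pairing opposite roots) or √215, √51 ∈ Q (other pairings), all impossible. Hence [Q(γ):Q] = 4 = [Q(√215, √51):Q], so Q(γ) = Q(√215, √51).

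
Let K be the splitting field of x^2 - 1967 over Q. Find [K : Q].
[K : Q] = 2

f(x) = x^2 - 1967 factors as (x - √1967)(x + √1967). The splitting field is K = Q(√1967). Since 1967 is squarefree and > 1, it is not a perfect square, so x^2 - 1967 is irreducible over Q and [Q(√1967) : Q] = 2. Hence [K : Q] = 2.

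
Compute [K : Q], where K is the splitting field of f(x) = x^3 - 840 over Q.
[K : Q] = 6

The roots of x^3 - 840 are ∛840, ω∛840, ω^2∛840 where ω = e^(2πi/3) is a primitive cube root of unity, so K = Q(∛840, ω). Now [Q(∛840):Q] = 3 (since 840 is not a perfect cube, x^3 - 840 is irreducible) and [Q(ω):Q] = 2. Both 2 and 3 divide [K:Q], and [K:Q] ≤ 3·2 = 6, so [K:Q] = 6. (Equivalently: Q(∛840) ⊂ R but ω ∉ R, so [K : Q(∛840)] = 2.)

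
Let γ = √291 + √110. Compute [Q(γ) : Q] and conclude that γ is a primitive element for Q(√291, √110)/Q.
[Q(γ) : Q] = 4 (equivalently, Q(γ) = Q(√291, √110))

Obviously Q(γ) ⊆ Q(√291, √110), and [Q(√291, √110):Q] = 4 (since 291, 110 are distinct squarefree integers > 1 with 32010 not a perfect square). To show equality we compute the minimal polynomial of γ. From γ = √291 + √110: γ^2 = 291 + 2√(32010) + 110 = 401 + 2√(32010), so γ^2 - 401 = 2√(32010); squaring, (γ^2 - 401)^2 = 4·32010, i.e. γ^4 - 802γ^2 + 160801 - 128040 = 0, i.e. γ^4 - 802γ^2 + 32761 = 0. So γ is a root of x^4 - 802x^2 + 32761. This polynomial is irreducible over Q: it has no rational root (each ±√291 ± √110 is irrational), and any factorization into two quadratics over Q would force √(32010) ∈ Q (pairing opposite roots) or √291, √110 ∈ Q (other pairings), all impossible. Hence [Q(γ):Q] = 4 = [Q(√291, √110):Q], so Q(γ) = Q(√291, √110).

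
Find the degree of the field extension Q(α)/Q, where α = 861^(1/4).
[Q(α):Q] = 4

α is a root of x^4 - 861. By Eisenstein's criterion at the prime p = 3 (which divides the constant term 861 but p^2 = 9 does not, since 861 is squarefree), x^4 - 861 is irreducible over Q. Hence [Q(α):Q] = 4.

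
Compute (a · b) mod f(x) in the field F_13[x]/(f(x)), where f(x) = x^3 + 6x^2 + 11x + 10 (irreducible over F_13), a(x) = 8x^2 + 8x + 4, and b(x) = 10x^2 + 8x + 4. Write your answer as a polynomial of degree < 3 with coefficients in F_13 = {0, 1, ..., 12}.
a · b ≡ 11x^2 + 9x + 9 (mod f(x))

Multiply in F_13[x]: a(x)·b(x) = (8x^2 + 8x + 4)·(10x^2 + 8x + 4) = 2x^4 + x^3 + 6x^2 + 12x + 3. This has degree ≥ 3, so divide by f(x) over F_13: 2x^4 + x^3 + 6x^2 + 12x + 3 = (2x + 2)·(x^3 + 6x^2 + 11x + 10) + (11x^2 + 9x + 9). Hence a·b ≡ 11x^2 + 9x + 9 (mod f). (F_13[x]/(f) is a field with 13^3 = 2197 elements since f is irreducible of degree 3.)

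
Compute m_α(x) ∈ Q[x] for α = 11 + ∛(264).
m_α(x) = x^3 - 33x^2 + 363x - 1595

Set β = α - 11 = ∛(264), so β^3 = 264. Then (α - 11)^3 - 264 = 0, i.e. α is a root of g(x) = (x - 11)^3 - 264 = x^3 - 33x^2 + 363x - 1595. Since g(x) = h(x - 11) where h(x) = x^3 - 264, and h is irreducible over Q (because 264 is not a perfect cube, so h has no rational root, and a monic cubic with no rational root is irreducible), g is also irreducible (irreducibility is preserved under the substitution x → x - 11). Hence m_α(x) = x^3 - 33x^2 + 363x - 1595.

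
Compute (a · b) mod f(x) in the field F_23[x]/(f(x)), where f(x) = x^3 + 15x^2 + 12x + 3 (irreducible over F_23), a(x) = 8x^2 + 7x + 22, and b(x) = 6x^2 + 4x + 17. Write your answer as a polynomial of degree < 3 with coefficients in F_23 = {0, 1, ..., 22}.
a · b ≡ 3x^2 + 18x + 12 (mod f(x))

Multiply in F_23[x]: a(x)·b(x) = (8x^2 + 7x + 22)·(6x^2 + 4x + 17) = 2x^4 + 5x^3 + 20x^2 + 6. This has degree ≥ 3, so divide by f(x) over F_23: 2x^4 + 5x^3 + 20x^2 + 6 = (2x + 21)·(x^3 + 15x^2 + 12x + 3) + (3x^2 + 18x + 12). Hence a·b ≡ 3x^2 + 18x + 12 (mod f). (F_23[x]/(f) is a field with 23^3 = 12167 elements since f is irreducible of degree 3.)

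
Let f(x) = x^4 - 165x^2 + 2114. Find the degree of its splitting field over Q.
[K : Q] = 4

Solving the quadratic in x^2: x^2 = (165 ± √(165^2 - 4·2114))/2 = (165 ± √18769)/2 = (165 ± 137)/2, giving x^2 = 151 or x^2 = 14. So f(x) = (x^2 - 151)(x^2 - 14) and the roots of f are ±√151, ±√14. Hence the splitting field is K = Q(√151, √14). Since 151 and 14 are distinct squarefree integers > 1, their product 2114 is not a perfect square, so √14 ∉ Q(√151). By the tower law [K:Q] = [Q(√151,√14):Q(√151)] · [Q(√151):Q] = 2 · 2 = 4.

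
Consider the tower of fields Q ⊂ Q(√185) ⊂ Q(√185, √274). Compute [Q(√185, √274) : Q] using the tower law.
[Q(√185, √274) : Q] = 4

[Q(√185):Q] = 2 (min poly x^2 - 185, irreducible since 185 is squarefree > 1). For the top step, suppose √274 ∈ Q(√185), say √274 = c + d√185 with c, d ∈ Q. Squaring: 274 = c^2 + 185d^2 + 2cd√185. Since √185 ∉ Q this forces 2cd = 0. If d = 0 then √274 = c ∈ Q, contradicting 274 squarefree > 1. If c = 0 then 274 = 185d^2, so 185·274 = (185d)^2 is a perfect square in Q — but 185·274 = 50690 is not a perfect square (since 185 and 274 are distinct squarefree integers). Contradiction. Hence √274 ∉ Q(√185), so x^2 - 274 stays irreducible over Q(√185) and [Q(√185, √274) : Q(√185)] = 2. By the tower law, [Q(√185, √274) : Q] = 2 · 2 = 4.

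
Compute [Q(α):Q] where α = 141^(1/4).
[Q(α):Q] = 4

α is a root of x^4 - 141. By Eisenstein's criterion at the prime p = 3 (which divides the constant term 141 but p^2 = 9 does not, since 141 is squarefree), x^4 - 141 is irreducible over Q. Hence [Q(α):Q] = 4.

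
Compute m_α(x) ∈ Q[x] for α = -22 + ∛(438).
m_α(x) = x^3 + 66x^2 + 1452x + 10210

Set β = α + 22 = ∛(438), so β^3 = 438. Then (α + 22)^3 - 438 = 0, i.e. α is a root of g(x) = (x + 22)^3 - 438 = x^3 + 66x^2 + 1452x + 10210. Since g(x) = h(x + 22) where h(x) = x^3 - 438, and h is irreducible over Q (because 438 is not a perfect cube, so h has no rational root, and a monic cubic with no rational root is irreducible), g is also irreducible (irreducibility is preserved under the substitution x → x + 22). Hence m_α(x) = x^3 + 66x^2 + 1452x + 10210.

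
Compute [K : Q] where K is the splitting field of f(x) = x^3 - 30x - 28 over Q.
[K : Q] = 6

By the rational root test, any rational root of the monic integer polynomial f(x) = x^3 - 30x - 28 must be an integer dividing the constant term -28, i.e. one of ±{1, 2, 4, 7, 14, 28}. Evaluating: f(1) = -57, f(-1) = 1, f(2) = -80, f(-2) = 24, f(4) = -84, f(-4) = 28, f(7) = 105, f(-7) = -161, f(14) = 2296, f(-14) = -2352, f(28) = 21084, f(-28) = -21140; none is 0, so f has no rational root and is therefore irreducible over Q (a cubic with no linear factor over a field is irreducible). For an irreducible cubic, the Galois group is A_3 or S_3 according as the discriminant disc(f) = -4a^3 - 27b^2 = -4·(-30)^3 - 27·(-28)^2 = 86832 is or is not a square in Q. Here disc(f) = 86832 is not a perfect square in Q, so the Galois group of f over Q is not contained in A_3 and must be all of S_3. The splitting field has degree |S_3| = 6 over Q, so [K : Q] = 6.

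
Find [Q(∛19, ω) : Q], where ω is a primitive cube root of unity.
[Q(∛19, ω) : Q] = 6

[Q(∛19):Q] = 3 (min poly x^3 - 19, irreducible since 19 is not a perfect cube). [Q(ω):Q] = 2 (min poly x^2 + x + 1). Since Q(∛19) ⊂ R and ω ∉ R, we have ω ∉ Q(∛19), so x^2 + x + 1 remains irreducible over Q(∛19) and [Q(∛19, ω) : Q(∛19)] = 2. By the tower law, [Q(∛19, ω) : Q] = 3 · 2 = 6. (In fact Q(∛19, ω) is the splitting field of x^3 - 19 over Q.)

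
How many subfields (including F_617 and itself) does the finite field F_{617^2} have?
F_{617^2} has 2 subfields

The subfields of F_{p^n} are exactly the fields F_{p^d} for d | n (each is the fixed field of the unique index-d subgroup of Gal(F_{p^n}/F_p) ≅ Z/nZ). The divisors of n = 2 are {1, 2}, giving 2 subfields: F_{617^1}, F_{617^2}.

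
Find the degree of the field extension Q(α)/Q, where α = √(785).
[Q(α):Q] = 2

[Q(α):Q] equals the degree of the minimal polynomial of α. Here α^2 = 785 and x^2 - 785 is irreducible (d = 785 is squarefree, ≠ 1, hence not a square), so deg(m_α) = 2. Thus [Q(α):Q] = 2.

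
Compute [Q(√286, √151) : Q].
[Q(√286, √151) : Q] = 4

[Q(√286):Q] = 2 (min poly x^2 - 286, irreducible since 286 is squarefree > 1). For the top step, suppose √151 ∈ Q(√286), say √151 = c + d√286 with c, d ∈ Q. Squaring: 151 = c^2 + 286d^2 + 2cd√286. Since √286 ∉ Q this forces 2cd = 0. If d = 0 then √151 = c ∈ Q, contradicting 151 squarefree > 1. If c = 0 then 151 = 286d^2, so 286·151 = (286d)^2 is a perfect square in Q — but 286·151 = 43186 is not a perfect square (since 286 and 151 are distinct squarefree integers). Contradiction. Hence √151 ∉ Q(√286), so x^2 - 151 stays irreducible over Q(√286) and [Q(√286, √151) : Q(√286)] = 2. By the tower law, [Q(√286, √151) : Q] = 2 · 2 = 4.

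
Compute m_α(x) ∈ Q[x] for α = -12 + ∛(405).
m_α(x) = x^3 + 36x^2 + 432x + 1323

Set β = α + 12 = ∛(405), so β^3 = 405. Then (α + 12)^3 - 405 = 0, i.e. α is a root of g(x) = (x + 12)^3 - 405 = x^3 + 36x^2 + 432x + 1323. Since g(x) = h(x + 12) where h(x) = x^3 - 405, and h is irreducible over Q (because 405 is not a perfect cube, so h has no rational root, and a monic cubic with no rational root is irreducible), g is also irreducible (irreducibility is preserved under the substitution x → x + 12). Hence m_α(x) = x^3 + 36x^2 + 432x + 1323.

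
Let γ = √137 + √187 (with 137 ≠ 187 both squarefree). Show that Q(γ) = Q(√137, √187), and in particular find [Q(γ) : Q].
[Q(γ) : Q] = 4 (equivalently, Q(γ) = Q(√137, √187))

Obviously Q(γ) ⊆ Q(√137, √187), and [Q(√137, √187):Q] = 4 (since 137, 187 are distinct squarefree integers > 1 with 25619 not a perfect square). To show equality we compute the minimal polynomial of γ. From γ = √137 + √187: γ^2 = 137 + 2√(25619) + 187 = 324 + 2√(25619), so γ^2 - 324 = 2√(25619); squaring, (γ^2 - 324)^2 = 4·25619, i.e. γ^4 - 648γ^2 + 104976 - 102476 = 0, i.e. γ^4 - 648γ^2 + 2500 = 0. So γ is a root of x^4 - 648x^2 + 2500. This polynomial is irreducible over Q: it has no rational root (each ±√137 ± √187 is irrational), and any factorization into two quadratics over Q would force √(25619) ∈ Q (pairing opposite roots) or √137, √187 ∈ Q (other pairings), all impossible. Hence [Q(γ):Q] = 4 = [Q(√137, √187):Q], so Q(γ) = Q(√137, √187).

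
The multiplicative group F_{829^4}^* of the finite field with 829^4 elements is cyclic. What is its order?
|F_{829^4}^*| = 472300192080

F_{829^4} has 829^4 = 472300192081 elements; its multiplicative group consists of all nonzero elements, so |F_{829^4}^*| = 472300192081 - 1 = 472300192080. (It is cyclic since any finite subgroup of the multiplicative group of a field is cyclic.)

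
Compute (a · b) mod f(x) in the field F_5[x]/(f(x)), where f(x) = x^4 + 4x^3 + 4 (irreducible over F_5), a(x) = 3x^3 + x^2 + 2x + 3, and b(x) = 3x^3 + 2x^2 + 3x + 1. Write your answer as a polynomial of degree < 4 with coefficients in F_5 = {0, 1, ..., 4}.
a · b ≡ 4x^3 + 2x^2 + 4x + 3 (mod f(x))

Multiply in F_5[x]: a(x)·b(x) = (3x^3 + x^2 + 2x + 3)·(3x^3 + 2x^2 + 3x + 1) = 4x^6 + 4x^5 + 2x^4 + 4x^3 + 3x^2 + x + 3. This has degree ≥ 4, so divide by f(x) over F_5: 4x^6 + 4x^5 + 2x^4 + 4x^3 + 3x^2 + x + 3 = (4x^2 + 3x)·(x^4 + 4x^3 + 4) + (4x^3 + 2x^2 + 4x + 3). Hence a·b ≡ 4x^3 + 2x^2 + 4x + 3 (mod f). (F_5[x]/(f) is a field with 5^4 = 625 elements since f is irreducible of degree 4.)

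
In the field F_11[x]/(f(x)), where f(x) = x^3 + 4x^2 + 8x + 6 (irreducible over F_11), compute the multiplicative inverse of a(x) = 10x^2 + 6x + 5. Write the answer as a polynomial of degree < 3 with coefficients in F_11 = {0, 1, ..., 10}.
a(x)^(-1) ≡ 10x^2 + 4x + 1 (mod f(x))

Since f is irreducible over F_11, F_11[x]/(f) is a field and a(x) ≠ 0 has an inverse. Apply the extended Euclidean algorithm to f(x) and a(x) in F_11[x]: f(x) = (10x + 1)·a(x) + (7x + 1);  a(x) = (3x + 2)·(7x + 1) + (3). The last nonzero remainder is the constant 3 = gcd(f, a) in F_11. Back-substituting through the division chain expresses 3 = s(x)·a(x) + t(x)·f(x) with s(x) ≡ 8x^2 + x + 3 (mod f), so (8x^2 + x + 3)·a(x) ≡ 3 (mod f). Multiplying by 3^(-1) ≡ 4 in F_11 gives a(x)^(-1) ≡ 4·(8x^2 + x + 3) ≡ 10x^2 + 4x + 1 (mod f). Check: (10x^2 + 6x + 5)·(10x^2 + 4x + 1) = x^4 + x^3 + 7x^2 + 4x + 5 ≡ 1 (mod x^3 + 4x^2 + 8x + 6).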